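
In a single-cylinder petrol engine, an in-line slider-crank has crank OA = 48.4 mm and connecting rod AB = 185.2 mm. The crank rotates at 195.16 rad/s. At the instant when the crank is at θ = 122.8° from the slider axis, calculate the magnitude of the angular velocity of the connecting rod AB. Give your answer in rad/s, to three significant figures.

ω = 195.2 rad/s
The rod makes angle φ with the slider axis where L sinφ = r sinθ; differentiating, L cosφ·φ̇ = r ω cosθ.
L cosφ = √(L² − r² sin²θ) = 0.18068 m.
|ω_rod| = r ω |cosθ| / √(L² − r² sin²θ) = 0.0484·195.2·0.54171/0.18068 = 28.32 rad/s.

28.3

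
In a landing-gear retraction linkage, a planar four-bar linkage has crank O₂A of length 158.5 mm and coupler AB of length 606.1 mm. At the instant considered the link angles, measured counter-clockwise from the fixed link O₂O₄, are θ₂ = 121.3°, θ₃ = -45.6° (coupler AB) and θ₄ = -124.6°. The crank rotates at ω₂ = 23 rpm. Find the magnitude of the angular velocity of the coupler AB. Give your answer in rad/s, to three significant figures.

0.586

ω₂ = 2.409 rad/s (from 23 rpm).
Differentiating the loop-closure r₂e^{iθ₂}+r₃e^{iθ₃}=r₁+r₄e^{iθ₄} gives r₂ω₂e^{iθ₂}+r₃ω₃e^{iθ₃}=r₄ω₄e^{iθ₄}.
Eliminating the other unknown: ω₃ = r₂ω₂ sin(θ₄−θ₂) / [r₃ sin(θ₃−θ₄)].
Numerator sine = +0.91283; denominator sine = +0.98163.
Result = 0.1585·2.409·(+0.91283) / (0.6061·(+0.98163)) = +0.58572 rad/s; magnitude 0.58572 rad/s.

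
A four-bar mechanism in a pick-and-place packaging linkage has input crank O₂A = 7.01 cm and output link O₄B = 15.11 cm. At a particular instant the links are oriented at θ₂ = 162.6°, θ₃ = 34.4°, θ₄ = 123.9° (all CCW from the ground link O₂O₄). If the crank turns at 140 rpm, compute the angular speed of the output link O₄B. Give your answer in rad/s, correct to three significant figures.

ω₂ = 14.66 rad/s (from 140 rpm).
Differentiating the loop-closure r₂e^{iθ₂}+r₃e^{iθ₃}=r₁+r₄e^{iθ₄} gives r₂ω₂e^{iθ₂}+r₃ω₃e^{iθ₃}=r₄ω₄e^{iθ₄}.
Eliminating the other unknown: ω₄ = r₂ω₂ sin(θ₂−θ₃) / [r₄ sin(θ₄−θ₃)].
Numerator sine = +0.78586; denominator sine = +0.99996.
Result = 0.0701·14.66·(+0.78586) / (0.1511·(+0.99996)) = +5.3453 rad/s; magnitude 5.3453 rad/s.

5.35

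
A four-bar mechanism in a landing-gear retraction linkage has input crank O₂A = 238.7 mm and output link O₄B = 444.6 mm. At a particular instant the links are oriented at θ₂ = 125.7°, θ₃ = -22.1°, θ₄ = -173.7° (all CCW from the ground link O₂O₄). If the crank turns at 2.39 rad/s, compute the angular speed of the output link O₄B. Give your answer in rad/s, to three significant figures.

ω₂ = 2.39 rad/s
Differentiating the loop-closure r₂e^{iθ₂}+r₃e^{iθ₃}=r₁+r₄e^{iθ₄} gives r₂ω₂e^{iθ₂}+r₃ω₃e^{iθ₃}=r₄ω₄e^{iθ₄}.
Eliminating the other unknown: ω₄ = r₂ω₂ sin(θ₂−θ₃) / [r₄ sin(θ₄−θ₃)].
Numerator sine = +0.53288; denominator sine = -0.47562.
Result = 0.2387·2.39·(+0.53288) / (0.4446·(-0.47562)) = -1.4376 rad/s; magnitude 1.4376 rad/s.

1.44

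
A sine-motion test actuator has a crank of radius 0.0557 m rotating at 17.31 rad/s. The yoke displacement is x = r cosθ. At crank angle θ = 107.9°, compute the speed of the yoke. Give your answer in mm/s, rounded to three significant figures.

917

ω = 17.31 rad/s
x = r cosθ ⇒ ẋ = −rω sinθ.
|v| = rω|sinθ| = 0.0557·17.31·|sin 107.9°| = 0.9175 m/s = 917.5 mm/s.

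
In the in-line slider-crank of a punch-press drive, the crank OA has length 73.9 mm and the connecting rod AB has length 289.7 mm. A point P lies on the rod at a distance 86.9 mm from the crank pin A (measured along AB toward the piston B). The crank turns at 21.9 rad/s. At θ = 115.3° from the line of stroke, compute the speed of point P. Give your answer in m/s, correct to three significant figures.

1.49

ω = 21.9 rad/s.  Crank-pin speed |V_A| = rω = 1.6184 m/s, perpendicular to OA.
Rod angle: sinφ = −(r/L) sinθ ⇒ φ = -13.334°; ω_rod = −rω cosθ/√(L²−r²sin²θ) = +2.4536 rad/s.
V_P = V_A + ω_rod × AP, with AP = 0.0869 m along the rod.
Components: V_Px = −rω sinθ − a·ω_rod·sinφ = -1.414 m/s;  V_Py = rω cosθ + a·ω_rod·cosφ = -0.48417 m/s.
|V_P| = √(V_Px² + V_Py²) = 1.4946 m/s.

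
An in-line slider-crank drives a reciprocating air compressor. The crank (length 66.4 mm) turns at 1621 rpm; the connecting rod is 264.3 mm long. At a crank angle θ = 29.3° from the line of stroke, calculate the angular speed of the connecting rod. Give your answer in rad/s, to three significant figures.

37.5

ω = 169.8 rad/s (converted from 1621 rpm).
The rod makes angle φ with the slider axis where L sinφ = r sinθ; differentiating, L cosφ·φ̇ = r ω cosθ.
L cosφ = √(L² − r² sin²θ) = 0.26229 m.
|ω_rod| = r ω |cosθ| / √(L² − r² sin²θ) = 0.0664·169.8·0.87207/0.26229 = 37.475 rad/s.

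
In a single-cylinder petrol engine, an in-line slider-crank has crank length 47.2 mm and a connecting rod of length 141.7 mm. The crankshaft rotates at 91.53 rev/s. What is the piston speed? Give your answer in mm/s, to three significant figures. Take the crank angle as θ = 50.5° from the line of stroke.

ω = 2π·91.5 = 575.1 rad/s
For an in-line slider-crank, x = r cosθ + √(L² − r² sin²θ), so v = −rω sinθ·[1 + r cosθ/√(L² − r² sin²θ)].
With r = 0.0472 m, L = 0.1417 m, θ = 50.5°: √(L² − r² sin²θ) = 0.13694 m.
v = −0.0472·575.1·0.77162·[1 + 0.0472·0.63608/0.13694] = -25.538 m/s.
|v| = 25.538 m/s = 25538 mm/s.

25500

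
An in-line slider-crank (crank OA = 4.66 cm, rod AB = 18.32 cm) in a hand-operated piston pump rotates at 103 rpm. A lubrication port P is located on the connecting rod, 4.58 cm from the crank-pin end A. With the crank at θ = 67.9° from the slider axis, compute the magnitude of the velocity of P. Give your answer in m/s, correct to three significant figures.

0.498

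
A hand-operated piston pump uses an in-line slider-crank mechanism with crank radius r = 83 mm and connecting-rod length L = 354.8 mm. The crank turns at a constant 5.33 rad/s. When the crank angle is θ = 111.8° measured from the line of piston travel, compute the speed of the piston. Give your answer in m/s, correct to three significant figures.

0.374

ω = 5.33 rad/s
For an in-line slider-crank, x = r cosθ + √(L² − r² sin²θ), so v = −rω sinθ·[1 + r cosθ/√(L² − r² sin²θ)].
With r = 0.083 m, L = 0.3548 m, θ = 111.8°: √(L² − r² sin²θ) = 0.34633 m.
v = −0.083·5.33·0.92849·[1 + 0.083·-0.37137/0.34633] = -0.3742 m/s.
|v| = 0.3742 m/s.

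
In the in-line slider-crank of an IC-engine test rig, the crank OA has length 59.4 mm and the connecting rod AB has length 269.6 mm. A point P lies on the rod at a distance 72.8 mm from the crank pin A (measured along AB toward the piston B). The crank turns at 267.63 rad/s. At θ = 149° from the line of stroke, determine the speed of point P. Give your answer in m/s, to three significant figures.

12.6

ω = 267.6 rad/s.  Crank-pin speed |V_A| = rω = 15.897 m/s, perpendicular to OA.
Rod angle: sinφ = −(r/L) sinθ ⇒ φ = -6.516°; ω_rod = −rω cosθ/√(L²−r²sin²θ) = +50.872 rad/s.
V_P = V_A + ω_rod × AP, with AP = 0.0728 m along the rod.
Components: V_Px = −rω sinθ − a·ω_rod·sinφ = -7.7674 m/s;  V_Py = rω cosθ + a·ω_rod·cosφ = -9.947 m/s.
|V_P| = √(V_Px² + V_Py²) = 12.62 m/s.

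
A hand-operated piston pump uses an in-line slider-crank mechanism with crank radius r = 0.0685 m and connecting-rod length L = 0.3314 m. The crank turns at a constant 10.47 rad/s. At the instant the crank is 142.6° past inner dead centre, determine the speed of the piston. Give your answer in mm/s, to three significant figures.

364

ω = 10.47 rad/s
For an in-line slider-crank, x = r cosθ + √(L² − r² sin²θ), so v = −rω sinθ·[1 + r cosθ/√(L² − r² sin²θ)].
With r = 0.0685 m, L = 0.3314 m, θ = 142.6°: √(L² − r² sin²θ) = 0.32878 m.
v = −0.0685·10.47·0.60738·[1 + 0.0685·-0.79441/0.32878] = -0.36351 m/s.
|v| = 0.36351 m/s = 363.51 mm/s.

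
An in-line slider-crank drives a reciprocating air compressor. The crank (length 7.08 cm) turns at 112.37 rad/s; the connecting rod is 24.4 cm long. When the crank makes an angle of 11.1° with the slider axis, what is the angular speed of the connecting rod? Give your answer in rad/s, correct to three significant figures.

32.0

ω = 112.4 rad/s
The rod makes angle φ with the slider axis where L sinφ = r sinθ; differentiating, L cosφ·φ̇ = r ω cosθ.
L cosφ = √(L² − r² sin²θ) = 0.24362 m.
|ω_rod| = r ω |cosθ| / √(L² − r² sin²θ) = 0.0708·112.4·0.98129/0.24362 = 32.046 rad/s.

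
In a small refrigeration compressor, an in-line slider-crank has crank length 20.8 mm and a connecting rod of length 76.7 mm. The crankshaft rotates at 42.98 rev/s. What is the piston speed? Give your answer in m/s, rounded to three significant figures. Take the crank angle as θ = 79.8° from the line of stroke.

5.80

ω = 2π·43 = 270.1 rad/s
For an in-line slider-crank, x = r cosθ + √(L² − r² sin²θ), so v = −rω sinθ·[1 + r cosθ/√(L² − r² sin²θ)].
With r = 0.0208 m, L = 0.0767 m, θ = 79.8°: √(L² − r² sin²θ) = 0.073918 m.
v = −0.0208·270.1·0.98420·[1 + 0.0208·0.17708/0.073918] = -5.8038 m/s.
|v| = 5.8038 m/s.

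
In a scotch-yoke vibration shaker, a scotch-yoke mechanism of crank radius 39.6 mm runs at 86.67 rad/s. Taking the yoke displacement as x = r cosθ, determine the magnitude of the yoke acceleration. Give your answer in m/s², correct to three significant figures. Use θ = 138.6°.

ω = 86.67 rad/s
x = r cosθ ⇒ ẍ = −rω² cosθ (ω constant).
|a| = rω²|cosθ| = 0.0396·(86.67)²·|cos 138.6°| = 223.13 m/s².

223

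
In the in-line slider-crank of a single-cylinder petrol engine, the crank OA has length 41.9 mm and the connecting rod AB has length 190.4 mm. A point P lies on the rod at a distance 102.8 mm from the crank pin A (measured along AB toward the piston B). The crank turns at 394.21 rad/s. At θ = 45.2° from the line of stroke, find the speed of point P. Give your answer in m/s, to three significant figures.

13.8

ω = 394.2 rad/s.  Crank-pin speed |V_A| = rω = 16.517 m/s, perpendicular to OA.
Rod angle: sinφ = −(r/L) sinθ ⇒ φ = -8.984°; ω_rod = −rω cosθ/√(L²−r²sin²θ) = -61.887 rad/s.
V_P = V_A + ω_rod × AP, with AP = 0.1028 m along the rod.
Components: V_Px = −rω sinθ − a·ω_rod·sinφ = -12.714 m/s;  V_Py = rω cosθ + a·ω_rod·cosφ = +5.3548 m/s.
|V_P| = √(V_Px² + V_Py²) = 13.795 m/s.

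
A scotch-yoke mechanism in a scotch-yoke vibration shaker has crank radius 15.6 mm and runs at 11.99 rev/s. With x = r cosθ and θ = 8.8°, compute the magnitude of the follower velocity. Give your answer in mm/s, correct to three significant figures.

ω = 75.34 rad/s (from 11.99 rev/s).
x = r cosθ ⇒ ẋ = −rω sinθ.
|v| = rω|sinθ| = 0.0156·75.34·|sin 8.8°| = 0.17979 m/s = 179.79 mm/s.

180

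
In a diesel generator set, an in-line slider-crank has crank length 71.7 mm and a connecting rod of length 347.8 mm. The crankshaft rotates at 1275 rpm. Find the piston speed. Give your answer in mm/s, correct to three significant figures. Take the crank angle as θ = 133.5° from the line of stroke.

5950

ω = 2π·1275/60 = 133.5 rad/s
For an in-line slider-crank, x = r cosθ + √(L² − r² sin²θ), so v = −rω sinθ·[1 + r cosθ/√(L² − r² sin²θ)].
With r = 0.0717 m, L = 0.3478 m, θ = 133.5°: √(L² − r² sin²θ) = 0.34389 m.
v = −0.0717·133.5·0.72537·[1 + 0.0717·-0.68835/0.34389] = -5.9475 m/s.
|v| = 5.9475 m/s = 5947.5 mm/s.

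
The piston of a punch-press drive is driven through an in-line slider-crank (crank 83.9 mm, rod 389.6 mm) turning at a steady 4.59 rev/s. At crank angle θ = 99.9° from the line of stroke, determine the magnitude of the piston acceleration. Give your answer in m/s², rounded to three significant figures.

26.4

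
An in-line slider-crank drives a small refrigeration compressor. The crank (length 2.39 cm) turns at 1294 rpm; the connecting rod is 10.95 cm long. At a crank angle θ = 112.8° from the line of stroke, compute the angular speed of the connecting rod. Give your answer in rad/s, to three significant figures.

11.7

ω = 135.5 rad/s (converted from 1294 rpm).
The rod makes angle φ with the slider axis where L sinφ = r sinθ; differentiating, L cosφ·φ̇ = r ω cosθ.
L cosφ = √(L² − r² sin²θ) = 0.10726 m.
|ω_rod| = r ω |cosθ| / √(L² − r² sin²θ) = 0.0239·135.5·0.38752/0.10726 = 11.701 rad/s.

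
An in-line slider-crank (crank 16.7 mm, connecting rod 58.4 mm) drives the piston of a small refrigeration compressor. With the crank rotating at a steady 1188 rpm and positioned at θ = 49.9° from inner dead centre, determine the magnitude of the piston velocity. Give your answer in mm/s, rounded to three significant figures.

ω = 2π·1188/60 = 124.4 rad/s
For an in-line slider-crank, x = r cosθ + √(L² − r² sin²θ), so v = −rω sinθ·[1 + r cosθ/√(L² − r² sin²θ)].
With r = 0.0167 m, L = 0.0584 m, θ = 49.9°: √(L² − r² sin²θ) = 0.056986 m.
v = −0.0167·124.4·0.76492·[1 + 0.0167·0.64412/0.056986] = -1.8892 m/s.
|v| = 1.8892 m/s = 1889.2 mm/s.

1890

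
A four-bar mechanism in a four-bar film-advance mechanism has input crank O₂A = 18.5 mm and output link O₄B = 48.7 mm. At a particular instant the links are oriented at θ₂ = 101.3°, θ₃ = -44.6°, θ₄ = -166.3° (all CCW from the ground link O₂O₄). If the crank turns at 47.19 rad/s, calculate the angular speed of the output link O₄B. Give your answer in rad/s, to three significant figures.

ω₂ = 47.19 rad/s
Differentiating the loop-closure r₂e^{iθ₂}+r₃e^{iθ₃}=r₁+r₄e^{iθ₄} gives r₂ω₂e^{iθ₂}+r₃ω₃e^{iθ₃}=r₄ω₄e^{iθ₄}.
Eliminating the other unknown: ω₄ = r₂ω₂ sin(θ₂−θ₃) / [r₄ sin(θ₄−θ₃)].
Numerator sine = +0.56064; denominator sine = -0.85081.
Result = 0.0185·47.19·(+0.56064) / (0.0487·(-0.85081)) = -11.813 rad/s; magnitude 11.813 rad/s.

11.8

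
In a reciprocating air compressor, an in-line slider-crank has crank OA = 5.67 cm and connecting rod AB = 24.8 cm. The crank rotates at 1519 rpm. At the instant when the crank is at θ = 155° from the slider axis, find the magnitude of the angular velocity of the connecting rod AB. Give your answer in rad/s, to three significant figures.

33.1

ω = 159.1 rad/s (converted from 1519 rpm).
The rod makes angle φ with the slider axis where L sinφ = r sinθ; differentiating, L cosφ·φ̇ = r ω cosθ.
L cosφ = √(L² − r² sin²θ) = 0.24684 m.
|ω_rod| = r ω |cosθ| / √(L² − r² sin²θ) = 0.0567·159.1·0.90631/0.24684 = 33.115 rad/s.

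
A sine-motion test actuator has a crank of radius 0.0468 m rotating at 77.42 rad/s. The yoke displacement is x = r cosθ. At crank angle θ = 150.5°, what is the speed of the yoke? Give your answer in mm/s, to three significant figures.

1780

ω = 77.42 rad/s
x = r cosθ ⇒ ẋ = −rω sinθ.
|v| = rω|sinθ| = 0.0468·77.42·|sin 150.5°| = 1.7842 m/s = 1784.2 mm/s.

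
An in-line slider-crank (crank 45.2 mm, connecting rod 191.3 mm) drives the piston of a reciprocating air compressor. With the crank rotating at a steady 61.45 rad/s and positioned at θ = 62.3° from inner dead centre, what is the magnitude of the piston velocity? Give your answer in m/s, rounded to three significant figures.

2.74

ω = 61.45 rad/s
For an in-line slider-crank, x = r cosθ + √(L² − r² sin²θ), so v = −rω sinθ·[1 + r cosθ/√(L² − r² sin²θ)].
With r = 0.0452 m, L = 0.1913 m, θ = 62.3°: √(L² − r² sin²θ) = 0.18707 m.
v = −0.0452·61.45·0.88539·[1 + 0.0452·0.46484/0.18707] = -2.7354 m/s.
|v| = 2.7354 m/s.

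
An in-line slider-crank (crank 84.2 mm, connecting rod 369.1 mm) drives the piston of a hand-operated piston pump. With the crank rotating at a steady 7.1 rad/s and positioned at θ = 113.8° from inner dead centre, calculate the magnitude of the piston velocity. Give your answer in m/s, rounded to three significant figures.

0.495

ω = 7.1 rad/s
For an in-line slider-crank, x = r cosθ + √(L² − r² sin²θ), so v = −rω sinθ·[1 + r cosθ/√(L² − r² sin²θ)].
With r = 0.0842 m, L = 0.3691 m, θ = 113.8°: √(L² − r² sin²θ) = 0.36097 m.
v = −0.0842·7.1·0.91496·[1 + 0.0842·-0.40355/0.36097] = -0.49549 m/s.
|v| = 0.49549 m/s.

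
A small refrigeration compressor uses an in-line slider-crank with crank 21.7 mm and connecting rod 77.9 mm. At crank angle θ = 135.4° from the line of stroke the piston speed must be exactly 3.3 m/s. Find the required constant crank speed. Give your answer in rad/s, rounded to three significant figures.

271

For an in-line slider-crank, |v_piston| = rω|sinθ|·[1 + r cosθ/√(L² − r² sin²θ)].
With r = 0.0217 m, L = 0.0779 m, θ = 135.4°: the bracketed kinematic factor |dx/dθ| = 0.012155 m.
ω = v/|dx/dθ| = 3.3/0.012155 = 271.49 rad/s.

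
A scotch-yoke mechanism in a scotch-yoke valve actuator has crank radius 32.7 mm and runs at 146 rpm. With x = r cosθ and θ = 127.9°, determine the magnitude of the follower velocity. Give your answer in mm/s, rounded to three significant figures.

ω = 15.29 rad/s (from 146 rpm).
x = r cosθ ⇒ ẋ = −rω sinθ.
|v| = rω|sinθ| = 0.0327·15.29·|sin 127.9°| = 0.3945 m/s = 394.5 mm/s.

395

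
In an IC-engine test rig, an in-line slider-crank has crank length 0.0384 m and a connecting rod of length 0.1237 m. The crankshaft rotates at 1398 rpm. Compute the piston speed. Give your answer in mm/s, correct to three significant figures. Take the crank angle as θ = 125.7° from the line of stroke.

ω = 2π·1398/60 = 146.4 rad/s
For an in-line slider-crank, x = r cosθ + √(L² − r² sin²θ), so v = −rω sinθ·[1 + r cosθ/√(L² − r² sin²θ)].
With r = 0.0384 m, L = 0.1237 m, θ = 125.7°: √(L² − r² sin²θ) = 0.1197 m.
v = −0.0384·146.4·0.81208·[1 + 0.0384·-0.58354/0.1197] = -3.7107 m/s.
|v| = 3.7107 m/s = 3710.7 mm/s.

3710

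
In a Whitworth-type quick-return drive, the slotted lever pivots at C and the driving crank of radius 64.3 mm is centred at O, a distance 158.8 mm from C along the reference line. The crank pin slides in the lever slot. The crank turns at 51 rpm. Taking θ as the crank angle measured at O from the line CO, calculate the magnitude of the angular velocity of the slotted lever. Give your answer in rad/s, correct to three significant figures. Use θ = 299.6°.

1.24

ω = 5.341 rad/s (from 51 rpm).
Crank pin A relative to C: A = (d + r cosθ, r sinθ); lever angle φ = atan2(r sinθ, d + r cosθ).
Differentiating tanφ: φ̇ = rω(d cosθ + r)/(d² + r² + 2dr cosθ).
d² + r² + 2dr cosθ = |CA|² = 0.0394391 m²;  d cosθ + r = +0.14274 m.
|ω_lever| = |0.0643·5.341·+0.14274| / 0.0394391 = 1.2429 rad/s.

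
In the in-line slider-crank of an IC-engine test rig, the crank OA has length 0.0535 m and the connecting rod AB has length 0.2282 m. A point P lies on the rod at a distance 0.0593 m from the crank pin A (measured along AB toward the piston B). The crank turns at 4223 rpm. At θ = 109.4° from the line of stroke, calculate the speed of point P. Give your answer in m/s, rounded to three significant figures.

22.6

ω = 442.2 rad/s.  Crank-pin speed |V_A| = rω = 23.659 m/s, perpendicular to OA.
Rod angle: sinφ = −(r/L) sinθ ⇒ φ = -12.776°; ω_rod = −rω cosθ/√(L²−r²sin²θ) = +35.312 rad/s.
V_P = V_A + ω_rod × AP, with AP = 0.0593 m along the rod.
Components: V_Px = −rω sinθ − a·ω_rod·sinφ = -21.853 m/s;  V_Py = rω cosθ + a·ω_rod·cosφ = -5.8166 m/s.
|V_P| = √(V_Px² + V_Py²) = 22.614 m/s.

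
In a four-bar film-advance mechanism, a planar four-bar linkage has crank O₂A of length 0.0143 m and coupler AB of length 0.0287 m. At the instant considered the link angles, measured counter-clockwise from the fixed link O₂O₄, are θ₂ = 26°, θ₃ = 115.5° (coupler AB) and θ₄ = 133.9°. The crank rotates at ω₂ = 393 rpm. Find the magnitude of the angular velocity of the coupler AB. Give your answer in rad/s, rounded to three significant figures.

61.8

ω₂ = 41.15 rad/s (from 393 rpm).
Differentiating the loop-closure r₂e^{iθ₂}+r₃e^{iθ₃}=r₁+r₄e^{iθ₄} gives r₂ω₂e^{iθ₂}+r₃ω₃e^{iθ₃}=r₄ω₄e^{iθ₄}.
Eliminating the other unknown: ω₃ = r₂ω₂ sin(θ₄−θ₂) / [r₃ sin(θ₃−θ₄)].
Numerator sine = +0.95159; denominator sine = -0.31565.
Result = 0.0143·41.15·(+0.95159) / (0.0287·(-0.31565)) = -61.819 rad/s; magnitude 61.819 rad/s.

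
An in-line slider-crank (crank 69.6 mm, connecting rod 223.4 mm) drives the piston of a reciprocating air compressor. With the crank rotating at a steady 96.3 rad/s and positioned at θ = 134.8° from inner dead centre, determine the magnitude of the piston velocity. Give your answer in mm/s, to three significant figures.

3690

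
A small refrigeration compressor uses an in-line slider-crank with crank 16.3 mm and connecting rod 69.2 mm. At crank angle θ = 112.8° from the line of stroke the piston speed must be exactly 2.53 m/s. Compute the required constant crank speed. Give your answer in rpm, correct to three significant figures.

1770

For an in-line slider-crank, |v_piston| = rω|sinθ|·[1 + r cosθ/√(L² − r² sin²θ)].
With r = 0.0163 m, L = 0.0692 m, θ = 112.8°: the bracketed kinematic factor |dx/dθ| = 0.013621 m.
ω = v/|dx/dθ| = 2.53/0.013621 = 185.74 rad/s.
N = 60ω/(2π) = 1773.7 rpm.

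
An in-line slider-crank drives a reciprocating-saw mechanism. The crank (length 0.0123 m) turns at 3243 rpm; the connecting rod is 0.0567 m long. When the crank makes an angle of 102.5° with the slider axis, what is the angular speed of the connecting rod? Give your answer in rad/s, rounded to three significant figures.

ω = 339.6 rad/s (converted from 3243 rpm).
The rod makes angle φ with the slider axis where L sinφ = r sinθ; differentiating, L cosφ·φ̇ = r ω cosθ.
L cosφ = √(L² − r² sin²θ) = 0.055414 m.
|ω_rod| = r ω |cosθ| / √(L² − r² sin²θ) = 0.0123·339.6·0.21644/0.055414 = 16.315 rad/s.

16.3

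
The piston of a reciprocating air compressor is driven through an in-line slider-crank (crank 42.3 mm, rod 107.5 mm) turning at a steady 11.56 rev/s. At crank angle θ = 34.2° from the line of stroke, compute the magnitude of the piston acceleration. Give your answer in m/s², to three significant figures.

221

ω = 2π·11.6 = 72.63 rad/s
x(θ) = r cosθ + √(L² − r² sin²θ); with ω constant, a = ω²·d²x/dθ².
d²x/dθ² = −r cosθ − r²(cos2θ)/√u − r⁴ sin²2θ/(4u^{3/2}),  u = L² − r² sin²θ = 0.0109909 m².
Substituting r = 0.0423 m, L = 0.1075 m, θ = 34.2°: d²x/dθ² = -0.041869 m.
a = ω²·d²x/dθ² = (72.63)²·(-0.041869) = -220.89 m/s²;  |a| = 220.89 m/s².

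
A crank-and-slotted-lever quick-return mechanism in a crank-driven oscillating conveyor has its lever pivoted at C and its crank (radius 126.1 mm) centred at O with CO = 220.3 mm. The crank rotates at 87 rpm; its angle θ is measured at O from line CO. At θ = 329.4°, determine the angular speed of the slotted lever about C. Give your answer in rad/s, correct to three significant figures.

3.23

ω = 9.111 rad/s (from 87 rpm).
Crank pin A relative to C: A = (d + r cosθ, r sinθ); lever angle φ = atan2(r sinθ, d + r cosθ).
Differentiating tanφ: φ̇ = rω(d cosθ + r)/(d² + r² + 2dr cosθ).
d² + r² + 2dr cosθ = |CA|² = 0.112256 m²;  d cosθ + r = +0.31572 m.
|ω_lever| = |0.1261·9.111·+0.31572| / 0.112256 = 3.2312 rad/s.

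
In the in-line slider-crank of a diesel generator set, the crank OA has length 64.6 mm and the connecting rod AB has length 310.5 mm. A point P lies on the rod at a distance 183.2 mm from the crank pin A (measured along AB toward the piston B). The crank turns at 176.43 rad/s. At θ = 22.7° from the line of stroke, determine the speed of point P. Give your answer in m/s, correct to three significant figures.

ω = 176.4 rad/s.  Crank-pin speed |V_A| = rω = 11.397 m/s, perpendicular to OA.
Rod angle: sinφ = −(r/L) sinθ ⇒ φ = -4.605°; ω_rod = −rω cosθ/√(L²−r²sin²θ) = -33.973 rad/s.
V_P = V_A + ω_rod × AP, with AP = 0.1832 m along the rod.
Components: V_Px = −rω sinθ − a·ω_rod·sinφ = -4.898 m/s;  V_Py = rω cosθ + a·ω_rod·cosφ = +4.3108 m/s.
|V_P| = √(V_Px² + V_Py²) = 6.5248 m/s.

6.52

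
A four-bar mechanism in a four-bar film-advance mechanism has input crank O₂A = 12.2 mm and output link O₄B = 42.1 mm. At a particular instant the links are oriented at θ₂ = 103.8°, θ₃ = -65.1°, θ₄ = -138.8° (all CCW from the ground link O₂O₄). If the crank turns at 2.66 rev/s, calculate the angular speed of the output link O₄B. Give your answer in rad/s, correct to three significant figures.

0.971

ω₂ = 16.71 rad/s (from 2.66 rev/s).
Differentiating the loop-closure r₂e^{iθ₂}+r₃e^{iθ₃}=r₁+r₄e^{iθ₄} gives r₂ω₂e^{iθ₂}+r₃ω₃e^{iθ₃}=r₄ω₄e^{iθ₄}.
Eliminating the other unknown: ω₄ = r₂ω₂ sin(θ₂−θ₃) / [r₄ sin(θ₄−θ₃)].
Numerator sine = +0.19252; denominator sine = -0.95981.
Result = 0.0122·16.71·(+0.19252) / (0.0421·(-0.95981)) = -0.97149 rad/s; magnitude 0.97149 rad/s.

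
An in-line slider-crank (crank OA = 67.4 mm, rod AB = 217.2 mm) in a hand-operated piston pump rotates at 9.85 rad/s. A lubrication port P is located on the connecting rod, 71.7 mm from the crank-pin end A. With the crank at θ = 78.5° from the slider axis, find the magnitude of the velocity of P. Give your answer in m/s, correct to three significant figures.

0.670

ω = 9.85 rad/s.  Crank-pin speed |V_A| = rω = 0.66389 m/s, perpendicular to OA.
Rod angle: sinφ = −(r/L) sinθ ⇒ φ = -17.703°; ω_rod = −rω cosθ/√(L²−r²sin²θ) = -0.63968 rad/s.
V_P = V_A + ω_rod × AP, with AP = 0.0717 m along the rod.
Components: V_Px = −rω sinθ − a·ω_rod·sinφ = -0.66451 m/s;  V_Py = rω cosθ + a·ω_rod·cosφ = +0.088665 m/s.
|V_P| = √(V_Px² + V_Py²) = 0.6704 m/s.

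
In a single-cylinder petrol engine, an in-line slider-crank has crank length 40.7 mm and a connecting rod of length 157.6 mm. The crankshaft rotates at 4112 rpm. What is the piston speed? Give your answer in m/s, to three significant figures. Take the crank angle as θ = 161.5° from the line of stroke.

ω = 2π·4112/60 = 430.6 rad/s
For an in-line slider-crank, x = r cosθ + √(L² − r² sin²θ), so v = −rω sinθ·[1 + r cosθ/√(L² − r² sin²θ)].
With r = 0.0407 m, L = 0.1576 m, θ = 161.5°: √(L² − r² sin²θ) = 0.15707 m.
v = −0.0407·430.6·0.31730·[1 + 0.0407·-0.94832/0.15707] = -4.1945 m/s.
|v| = 4.1945 m/s.

4.19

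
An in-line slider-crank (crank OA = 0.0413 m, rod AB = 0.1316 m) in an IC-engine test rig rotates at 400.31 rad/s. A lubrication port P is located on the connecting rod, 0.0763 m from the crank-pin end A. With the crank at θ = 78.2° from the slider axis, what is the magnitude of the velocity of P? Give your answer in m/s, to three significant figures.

16.9

ω = 400.3 rad/s.  Crank-pin speed |V_A| = rω = 16.533 m/s, perpendicular to OA.
Rod angle: sinφ = −(r/L) sinθ ⇒ φ = -17.890°; ω_rod = −rω cosθ/√(L²−r²sin²θ) = -26.996 rad/s.
V_P = V_A + ω_rod × AP, with AP = 0.0763 m along the rod.
Components: V_Px = −rω sinθ − a·ω_rod·sinφ = -16.816 m/s;  V_Py = rω cosθ + a·ω_rod·cosφ = +1.4207 m/s.
|V_P| = √(V_Px² + V_Py²) = 16.876 m/s.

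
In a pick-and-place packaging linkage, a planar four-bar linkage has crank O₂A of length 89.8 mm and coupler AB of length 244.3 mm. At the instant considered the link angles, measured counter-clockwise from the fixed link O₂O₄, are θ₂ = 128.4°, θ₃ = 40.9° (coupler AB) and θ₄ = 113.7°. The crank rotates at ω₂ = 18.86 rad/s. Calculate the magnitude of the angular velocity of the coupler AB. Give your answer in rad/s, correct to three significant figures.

1.84

ω₂ = 18.86 rad/s
Differentiating the loop-closure r₂e^{iθ₂}+r₃e^{iθ₃}=r₁+r₄e^{iθ₄} gives r₂ω₂e^{iθ₂}+r₃ω₃e^{iθ₃}=r₄ω₄e^{iθ₄}.
Eliminating the other unknown: ω₃ = r₂ω₂ sin(θ₄−θ₂) / [r₃ sin(θ₃−θ₄)].
Numerator sine = -0.25376; denominator sine = -0.95528.
Result = 0.0898·18.86·(-0.25376) / (0.2443·(-0.95528)) = +1.8416 rad/s; magnitude 1.8416 rad/s.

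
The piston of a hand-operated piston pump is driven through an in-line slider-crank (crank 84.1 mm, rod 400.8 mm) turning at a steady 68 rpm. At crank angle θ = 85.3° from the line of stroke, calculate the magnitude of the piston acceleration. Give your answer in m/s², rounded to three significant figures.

ω = 2π·68/60 = 7.121 rad/s
x(θ) = r cosθ + √(L² − r² sin²θ); with ω constant, a = ω²·d²x/dθ².
d²x/dθ² = −r cosθ − r²(cos2θ)/√u − r⁴ sin²2θ/(4u^{3/2}),  u = L² − r² sin²θ = 0.153615 m².
Substituting r = 0.0841 m, L = 0.4008 m, θ = 85.3°: d²x/dθ² = +0.010907 m.
a = ω²·d²x/dθ² = (7.121)²·(+0.010907) = +0.55306 m/s²;  |a| = 0.55306 m/s².

0.553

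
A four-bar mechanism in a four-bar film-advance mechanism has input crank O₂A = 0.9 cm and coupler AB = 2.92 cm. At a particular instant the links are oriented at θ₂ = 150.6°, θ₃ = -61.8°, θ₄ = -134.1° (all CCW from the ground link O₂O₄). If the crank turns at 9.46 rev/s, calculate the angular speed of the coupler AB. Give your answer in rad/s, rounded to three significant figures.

ω₂ = 59.44 rad/s (from 9.46 rev/s).
Differentiating the loop-closure r₂e^{iθ₂}+r₃e^{iθ₃}=r₁+r₄e^{iθ₄} gives r₂ω₂e^{iθ₂}+r₃ω₃e^{iθ₃}=r₄ω₄e^{iθ₄}.
Eliminating the other unknown: ω₃ = r₂ω₂ sin(θ₄−θ₂) / [r₃ sin(θ₃−θ₄)].
Numerator sine = +0.96727; denominator sine = +0.95266.
Result = 0.009·59.44·(+0.96727) / (0.0292·(+0.95266)) = +18.601 rad/s; magnitude 18.601 rad/s.

18.6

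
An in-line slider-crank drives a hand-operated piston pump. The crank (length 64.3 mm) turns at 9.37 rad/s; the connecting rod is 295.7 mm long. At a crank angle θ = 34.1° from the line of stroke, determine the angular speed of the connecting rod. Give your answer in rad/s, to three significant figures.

ω = 9.37 rad/s
The rod makes angle φ with the slider axis where L sinφ = r sinθ; differentiating, L cosφ·φ̇ = r ω cosθ.
L cosφ = √(L² − r² sin²θ) = 0.29349 m.
|ω_rod| = r ω |cosθ| / √(L² − r² sin²θ) = 0.0643·9.37·0.82806/0.29349 = 1.6999 rad/s.

1.70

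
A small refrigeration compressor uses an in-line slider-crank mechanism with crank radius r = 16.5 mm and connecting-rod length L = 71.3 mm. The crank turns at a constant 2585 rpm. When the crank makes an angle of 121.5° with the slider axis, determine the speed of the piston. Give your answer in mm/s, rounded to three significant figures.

3340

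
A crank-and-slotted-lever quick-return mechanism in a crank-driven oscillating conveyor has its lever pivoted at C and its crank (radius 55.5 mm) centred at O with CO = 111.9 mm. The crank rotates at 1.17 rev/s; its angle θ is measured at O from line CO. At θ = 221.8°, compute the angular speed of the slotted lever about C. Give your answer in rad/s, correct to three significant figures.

1.80

ω = 7.351 rad/s (from 1.17 rev/s).
Crank pin A relative to C: A = (d + r cosθ, r sinθ); lever angle φ = atan2(r sinθ, d + r cosθ).
Differentiating tanφ: φ̇ = rω(d cosθ + r)/(d² + r² + 2dr cosθ).
d² + r² + 2dr cosθ = |CA|² = 0.00634238 m²;  d cosθ + r = -0.027919 m.
|ω_lever| = |0.0555·7.351·-0.027919| / 0.00634238 = 1.796 rad/s.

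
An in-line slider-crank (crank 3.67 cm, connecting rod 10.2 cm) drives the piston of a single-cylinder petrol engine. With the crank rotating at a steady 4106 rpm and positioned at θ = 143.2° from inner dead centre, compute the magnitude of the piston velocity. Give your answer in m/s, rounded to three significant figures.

ω = 2π·4106/60 = 430 rad/s
For an in-line slider-crank, x = r cosθ + √(L² − r² sin²θ), so v = −rω sinθ·[1 + r cosθ/√(L² − r² sin²θ)].
With r = 0.0367 m, L = 0.102 m, θ = 143.2°: √(L² − r² sin²θ) = 0.099603 m.
v = −0.0367·430·0.59902·[1 + 0.0367·-0.80073/0.099603] = -6.6638 m/s.
|v| = 6.6638 m/s.

6.66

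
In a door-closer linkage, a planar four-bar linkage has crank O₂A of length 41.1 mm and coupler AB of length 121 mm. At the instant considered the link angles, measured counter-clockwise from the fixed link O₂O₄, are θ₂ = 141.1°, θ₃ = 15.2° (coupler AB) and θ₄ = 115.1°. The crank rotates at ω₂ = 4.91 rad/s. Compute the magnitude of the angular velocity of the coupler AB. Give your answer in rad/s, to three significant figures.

0.742

ω₂ = 4.91 rad/s
Differentiating the loop-closure r₂e^{iθ₂}+r₃e^{iθ₃}=r₁+r₄e^{iθ₄} gives r₂ω₂e^{iθ₂}+r₃ω₃e^{iθ₃}=r₄ω₄e^{iθ₄}.
Eliminating the other unknown: ω₃ = r₂ω₂ sin(θ₄−θ₂) / [r₃ sin(θ₃−θ₄)].
Numerator sine = -0.43837; denominator sine = -0.98511.
Result = 0.0411·4.91·(-0.43837) / (0.121·(-0.98511)) = +0.74216 rad/s; magnitude 0.74216 rad/s.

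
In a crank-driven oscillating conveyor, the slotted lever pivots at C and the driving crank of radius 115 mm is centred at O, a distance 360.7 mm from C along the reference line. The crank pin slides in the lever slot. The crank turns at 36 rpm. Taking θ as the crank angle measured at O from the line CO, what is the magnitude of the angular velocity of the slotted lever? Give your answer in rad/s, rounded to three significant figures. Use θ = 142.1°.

0.944

ω = 3.77 rad/s (from 36 rpm).
Crank pin A relative to C: A = (d + r cosθ, r sinθ); lever angle φ = atan2(r sinθ, d + r cosθ).
Differentiating tanφ: φ̇ = rω(d cosθ + r)/(d² + r² + 2dr cosθ).
d² + r² + 2dr cosθ = |CA|² = 0.0778663 m²;  d cosθ + r = -0.16962 m.
|ω_lever| = |0.115·3.77·-0.16962| / 0.0778663 = 0.94442 rad/s.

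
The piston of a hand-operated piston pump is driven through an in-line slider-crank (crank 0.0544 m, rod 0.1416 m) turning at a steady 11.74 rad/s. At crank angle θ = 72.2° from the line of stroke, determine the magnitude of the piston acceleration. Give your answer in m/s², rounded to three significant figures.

ω = 11.74 rad/s
x(θ) = r cosθ + √(L² − r² sin²θ); with ω constant, a = ω²·d²x/dθ².
d²x/dθ² = −r cosθ − r²(cos2θ)/√u − r⁴ sin²2θ/(4u^{3/2}),  u = L² − r² sin²θ = 0.0173678 m².
Substituting r = 0.0544 m, L = 0.1416 m, θ = 72.2°: d²x/dθ² = +0.0013047 m.
a = ω²·d²x/dθ² = (11.74)²·(+0.0013047) = +0.17983 m/s²;  |a| = 0.17983 m/s².

0.180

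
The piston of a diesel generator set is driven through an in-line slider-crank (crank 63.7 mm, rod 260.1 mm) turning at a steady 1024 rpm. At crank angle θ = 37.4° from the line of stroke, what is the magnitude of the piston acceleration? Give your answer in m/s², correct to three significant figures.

ω = 2π·1024/60 = 107.2 rad/s
x(θ) = r cosθ + √(L² − r² sin²θ); with ω constant, a = ω²·d²x/dθ².
d²x/dθ² = −r cosθ − r²(cos2θ)/√u − r⁴ sin²2θ/(4u^{3/2}),  u = L² − r² sin²θ = 0.0661551 m².
Substituting r = 0.0637 m, L = 0.2601 m, θ = 37.4°: d²x/dθ² = -0.054966 m.
a = ω²·d²x/dθ² = (107.2)²·(-0.054966) = -632.05 m/s²;  |a| = 632.05 m/s².

632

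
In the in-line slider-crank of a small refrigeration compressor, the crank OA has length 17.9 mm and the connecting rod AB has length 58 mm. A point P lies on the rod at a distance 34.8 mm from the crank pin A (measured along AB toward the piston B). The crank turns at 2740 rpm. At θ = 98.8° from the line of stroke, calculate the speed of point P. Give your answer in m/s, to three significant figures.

ω = 286.9 rad/s.  Crank-pin speed |V_A| = rω = 5.1361 m/s, perpendicular to OA.
Rod angle: sinφ = −(r/L) sinθ ⇒ φ = -17.757°; ω_rod = −rω cosθ/√(L²−r²sin²θ) = +14.225 rad/s.
V_P = V_A + ω_rod × AP, with AP = 0.0348 m along the rod.
Components: V_Px = −rω sinθ − a·ω_rod·sinφ = -4.9246 m/s;  V_Py = rω cosθ + a·ω_rod·cosφ = -0.3143 m/s.
|V_P| = √(V_Px² + V_Py²) = 4.9347 m/s.

4.93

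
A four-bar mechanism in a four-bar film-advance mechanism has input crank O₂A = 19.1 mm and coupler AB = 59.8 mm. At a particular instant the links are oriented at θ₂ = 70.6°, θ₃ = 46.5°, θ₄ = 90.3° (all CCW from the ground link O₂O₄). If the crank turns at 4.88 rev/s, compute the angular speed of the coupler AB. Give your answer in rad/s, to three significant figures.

ω₂ = 30.66 rad/s (from 4.88 rev/s).
Differentiating the loop-closure r₂e^{iθ₂}+r₃e^{iθ₃}=r₁+r₄e^{iθ₄} gives r₂ω₂e^{iθ₂}+r₃ω₃e^{iθ₃}=r₄ω₄e^{iθ₄}.
Eliminating the other unknown: ω₃ = r₂ω₂ sin(θ₄−θ₂) / [r₃ sin(θ₃−θ₄)].
Numerator sine = +0.33710; denominator sine = -0.69214.
Result = 0.0191·30.66·(+0.33710) / (0.0598·(-0.69214)) = -4.7697 rad/s; magnitude 4.7697 rad/s.

4.77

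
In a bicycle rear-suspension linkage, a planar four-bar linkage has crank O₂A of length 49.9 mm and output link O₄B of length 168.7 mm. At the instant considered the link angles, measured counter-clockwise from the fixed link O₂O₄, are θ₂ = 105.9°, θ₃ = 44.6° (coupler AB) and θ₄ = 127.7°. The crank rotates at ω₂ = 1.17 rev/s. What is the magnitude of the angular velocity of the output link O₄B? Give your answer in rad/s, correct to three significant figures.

ω₂ = 7.351 rad/s (from 1.17 rev/s).
Differentiating the loop-closure r₂e^{iθ₂}+r₃e^{iθ₃}=r₁+r₄e^{iθ₄} gives r₂ω₂e^{iθ₂}+r₃ω₃e^{iθ₃}=r₄ω₄e^{iθ₄}.
Eliminating the other unknown: ω₄ = r₂ω₂ sin(θ₂−θ₃) / [r₄ sin(θ₄−θ₃)].
Numerator sine = +0.87715; denominator sine = +0.99276.
Result = 0.0499·7.351·(+0.87715) / (0.1687·(+0.99276)) = +1.9212 rad/s; magnitude 1.9212 rad/s.

1.92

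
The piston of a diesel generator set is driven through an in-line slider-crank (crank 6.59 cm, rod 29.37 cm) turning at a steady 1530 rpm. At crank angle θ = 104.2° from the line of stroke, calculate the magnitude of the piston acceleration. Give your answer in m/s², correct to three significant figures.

756

ω = 2π·1530/60 = 160.2 rad/s
x(θ) = r cosθ + √(L² − r² sin²θ); with ω constant, a = ω²·d²x/dθ².
d²x/dθ² = −r cosθ − r²(cos2θ)/√u − r⁴ sin²2θ/(4u^{3/2}),  u = L² − r² sin²θ = 0.0821782 m².
Substituting r = 0.0659 m, L = 0.2937 m, θ = 104.2°: d²x/dθ² = +0.029447 m.
a = ω²·d²x/dθ² = (160.2)²·(+0.029447) = +755.92 m/s²;  |a| = 755.92 m/s².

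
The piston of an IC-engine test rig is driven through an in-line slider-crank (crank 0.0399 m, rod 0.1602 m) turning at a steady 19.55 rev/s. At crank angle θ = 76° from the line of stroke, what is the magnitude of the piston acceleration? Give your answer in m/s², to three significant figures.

9.77

ω = 2π·19.6 = 122.8 rad/s
x(θ) = r cosθ + √(L² − r² sin²θ); with ω constant, a = ω²·d²x/dθ².
d²x/dθ² = −r cosθ − r²(cos2θ)/√u − r⁴ sin²2θ/(4u^{3/2}),  u = L² − r² sin²θ = 0.0241652 m².
Substituting r = 0.0399 m, L = 0.1602 m, θ = 76°: d²x/dθ² = -0.00064742 m.
a = ω²·d²x/dθ² = (122.8)²·(-0.00064742) = -9.7688 m/s²;  |a| = 9.7688 m/s².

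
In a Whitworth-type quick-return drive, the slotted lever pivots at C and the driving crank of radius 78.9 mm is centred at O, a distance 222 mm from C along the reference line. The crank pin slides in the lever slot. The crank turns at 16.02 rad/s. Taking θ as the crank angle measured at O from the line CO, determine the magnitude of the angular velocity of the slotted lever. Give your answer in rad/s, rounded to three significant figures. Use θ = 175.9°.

ω = 16.02 rad/s
Crank pin A relative to C: A = (d + r cosθ, r sinθ); lever angle φ = atan2(r sinθ, d + r cosθ).
Differentiating tanφ: φ̇ = rω(d cosθ + r)/(d² + r² + 2dr cosθ).
d² + r² + 2dr cosθ = |CA|² = 0.0205673 m²;  d cosθ + r = -0.14253 m.
|ω_lever| = |0.0789·16.02·-0.14253| / 0.0205673 = 8.7594 rad/s.

8.76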